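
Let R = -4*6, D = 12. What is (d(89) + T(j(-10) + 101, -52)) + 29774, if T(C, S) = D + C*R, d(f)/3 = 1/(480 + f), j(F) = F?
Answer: 15705541/569 ≈ 27602.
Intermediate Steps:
R = -24
d(f) = 3/(480 + f)
T(C, S) = 12 - 24*C (T(C, S) = 12 + C*(-24) = 12 - 24*C)
(d(89) + T(j(-10) + 101, -52)) + 29774 = (3/(480 + 89) + (12 - 24*(-10 + 101))) + 29774 = (3/569 + (12 - 24*91)) + 29774 = (3*(1/569) + (12 - 2184)) + 29774 = (3/569 - 2172) + 29774 = -1235865/569 + 29774 = 15705541/569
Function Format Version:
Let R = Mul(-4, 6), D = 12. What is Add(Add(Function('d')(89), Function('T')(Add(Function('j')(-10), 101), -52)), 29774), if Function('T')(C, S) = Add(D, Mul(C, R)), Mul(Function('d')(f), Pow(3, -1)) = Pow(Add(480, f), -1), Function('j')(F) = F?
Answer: Rational(15705541, 569) ≈ 27602.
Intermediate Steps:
R = -24
Function('d')(f) = Mul(3, Pow(Add(480, f), -1))
Function('T')(C, S) = Add(12, Mul(-24, C)) (Function('T')(C, S) = Add(12, Mul(C, -24)) = Add(12, Mul(-24, C)))
Add(Add(Function('d')(89), Function('T')(Add(Function('j')(-10), 101), -52)), 29774) = Add(Add(Mul(3, Pow(Add(480, 89), -1)), Add(12, Mul(-24, Add(-10, 101)))), 29774) = Add(Add(Mul(3, Pow(569, -1)), Add(12, Mul(-24, 91))), 29774) = Add(Add(Mul(3, Rational(1, 569)), Add(12, -2184)), 29774) = Add(Add(Rational(3, 569), -2172), 29774) = Add(Rational(-1235865, 569), 29774) = Rational(15705541, 569)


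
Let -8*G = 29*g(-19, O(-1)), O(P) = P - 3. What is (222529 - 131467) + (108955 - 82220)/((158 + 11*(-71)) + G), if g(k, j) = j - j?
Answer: 56704891/623 ≈ 91019.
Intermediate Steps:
O(P) = -3 + P
g(k, j) = 0
G = 0 (G = -29*0/8 = -⅛*0 = 0)
(222529 - 131467) + (108955 - 82220)/((158 + 11*(-71)) + G) = (222529 - 131467) + (108955 - 82220)/((158 + 11*(-71)) + 0) = 91062 + 26735/((158 - 781) + 0) = 91062 + 26735/(-623 + 0) = 91062 + 26735/(-623) = 91062 + 26735*(-1/623) = 91062 - 26735/623 = 56704891/623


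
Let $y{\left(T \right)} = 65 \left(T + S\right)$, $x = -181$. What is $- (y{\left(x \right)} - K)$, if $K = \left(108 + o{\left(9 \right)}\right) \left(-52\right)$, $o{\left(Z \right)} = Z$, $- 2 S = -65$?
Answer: $\frac{7137}{2} \approx 3568.5$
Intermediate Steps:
$S = \frac{65}{2}$ ($S = \left(- \frac{1}{2}\right) \left(-65\right) = \frac{65}{2} \approx 32.5$)
$y{\left(T \right)} = \frac{4225}{2} + 65 T$ ($y{\left(T \right)} = 65 \left(T + \frac{65}{2}\right) = 65 \left(\frac{65}{2} + T\right) = \frac{4225}{2} + 65 T$)
$K = -6084$ ($K = \left(108 + 9\right) \left(-52\right) = 117 \left(-52\right) = -6084$)
$- (y{\left(x \right)} - K) = - (\left(\frac{4225}{2} + 65 \left(-181\right)\right) - -6084) = - (\left(\frac{4225}{2} - 11765\right) + 6084) = - (- \frac{19305}{2} + 6084) = \left(-1\right) \left(- \frac{7137}{2}\right) = \frac{7137}{2}$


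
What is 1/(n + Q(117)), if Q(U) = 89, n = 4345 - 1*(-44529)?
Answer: 1/48963 ≈ 2.0424e-5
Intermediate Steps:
n = 48874 (n = 4345 + 44529 = 48874)
1/(n + Q(117)) = 1/(48874 + 89) = 1/48963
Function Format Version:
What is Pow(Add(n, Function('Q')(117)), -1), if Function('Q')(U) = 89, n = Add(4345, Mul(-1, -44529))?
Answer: Rational(1, 48963) ≈ 2.0424e-5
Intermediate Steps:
n = 48874 (n = Add(4345, 44529) = 48874)
Pow(Add(n, Function('Q')(117)), -1) = Pow(Add(48874, 89), -1) = Pow(48963, -1) = Rational(1, 48963)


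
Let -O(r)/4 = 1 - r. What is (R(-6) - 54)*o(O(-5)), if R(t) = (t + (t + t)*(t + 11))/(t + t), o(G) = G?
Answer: 1164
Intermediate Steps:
O(r) = -4 + 4*r (O(r) = -4*(1 - r) = -4 + 4*r)
R(t) = (t + 2*t*(11 + t))/(2*t) (R(t) = (t + (2*t)*(11 + t))/((2*t)) = (t + 2*t*(11 + t))*(1/(2*t)) = (t + 2*t*(11 + t))/(2*t))
(R(-6) - 54)*o(O(-5)) = ((23/2 - 6) - 54)*(-4 + 4*(-5)) = (11/2 - 54)*(-4 - 20) = -97/2*(-24) = 1164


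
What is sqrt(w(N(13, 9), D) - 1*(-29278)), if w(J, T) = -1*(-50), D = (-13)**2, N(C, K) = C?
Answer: 4*sqrt(1833) ≈ 171.25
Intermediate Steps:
D = 169
w(J, T) = 50
sqrt(w(N(13, 9), D) - 1*(-29278)) = sqrt(50 - 1*(-29278)) = sqrt(50 + 29278) = sqrt(29328) = 4*sqrt(1833)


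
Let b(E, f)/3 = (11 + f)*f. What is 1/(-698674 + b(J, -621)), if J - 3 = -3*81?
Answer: 1/437756 ≈ 2.2844e-6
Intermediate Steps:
J = -240 (J = 3 - 3*81 = 3 - 243 = -240)
b(E, f) = 3*f*(11 + f) (b(E, f) = 3*((11 + f)*f) = 3*(f*(11 + f)) = 3*f*(11 + f))
1/(-698674 + b(J, -621)) = 1/(-698674 + 3*(-621)*(11 - 621)) = 1/(-698674 + 3*(-621)*(-610)) = 1/(-698674 + 1136430) = 1/437756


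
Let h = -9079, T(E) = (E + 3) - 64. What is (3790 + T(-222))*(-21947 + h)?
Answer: -108808182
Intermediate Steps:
T(E) = -61 + E (T(E) = (3 + E) - 64 = -61 + E)
(3790 + T(-222))*(-21947 + h) = (3790 + (-61 - 222))*(-21947 - 9079) = (3790 - 283)*(-31026) = 3507*(-31026) = -108808182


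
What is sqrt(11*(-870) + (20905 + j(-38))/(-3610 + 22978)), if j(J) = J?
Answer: I*sqrt(99708020434)/3228 ≈ 97.821*I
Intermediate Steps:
sqrt(11*(-870) + (20905 + j(-38))/(-3610 + 22978)) = sqrt(11*(-870) + (20905 - 38)/(-3610 + 22978)) = sqrt(-9570 + 20867/19368) = sqrt(-185330893/19368) = I*sqrt(99708020434)/3228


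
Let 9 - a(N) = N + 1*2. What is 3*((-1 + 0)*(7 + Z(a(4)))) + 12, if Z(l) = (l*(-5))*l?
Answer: 126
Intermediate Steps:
a(N) = 7 - N (a(N) = 9 - (N + 1*2) = 9 - (N + 2) = 9 - (2 + N) = 9 + (-2 - N) = 7 - N)
Z(l) = -5*l² (Z(l) = (-5*l)*l = -5*l²)
3*((-1 + 0)*(7 + Z(a(4)))) + 12 = 3*((-1 + 0)*(7 - 5*(7 - 1*4)²)) + 12 = 3*(-(7 - 5*(7 - 4)²)) + 12 = 3*(-(7 - 5*3²)) + 12 = 3*(-(7 - 5*9)) + 12 = 3*(-(7 - 45)) + 12 = 3*(-1*(-38)) + 12 = 3*38 + 12 = 114 + 12 = 126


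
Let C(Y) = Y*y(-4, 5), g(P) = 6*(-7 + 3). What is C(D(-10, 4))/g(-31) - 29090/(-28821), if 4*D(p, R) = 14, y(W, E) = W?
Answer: 61203/38428 ≈ 1.5927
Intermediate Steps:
g(P) = -24 (g(P) = 6*(-4) = -24)
D(p, R) = 7/2 (D(p, R) = (¼)*14 = 7/2)
C(Y) = -4*Y (C(Y) = Y*(-4) = -4*Y)
C(D(-10, 4))/g(-31) - 29090/(-28821) = -4*7/2/(-24) - 29090/(-28821) = -14*(-1/24) - 29090*(-1/28821) = 7/12 + 29090/28821 = 61203/38428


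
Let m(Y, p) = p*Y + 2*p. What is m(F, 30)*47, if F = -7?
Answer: -7050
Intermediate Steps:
m(Y, p) = 2*p + Y*p (m(Y, p) = Y*p + 2*p = 2*p + Y*p)
m(F, 30)*47 = (30*(2 - 7))*47 = (30*(-5))*47 = -150*47 = -7050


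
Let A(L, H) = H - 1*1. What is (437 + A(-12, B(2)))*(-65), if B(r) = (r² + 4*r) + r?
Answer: -29250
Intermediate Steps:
B(r) = r² + 5*r
A(L, H) = -1 + H (A(L, H) = H - 1 = -1 + H)
(437 + A(-12, B(2)))*(-65) = (437 + (-1 + 2*(5 + 2)))*(-65) = (437 + (-1 + 2*7))*(-65) = (437 + (-1 + 14))*(-65) = (437 + 13)*(-65) = 450*(-65) = -29250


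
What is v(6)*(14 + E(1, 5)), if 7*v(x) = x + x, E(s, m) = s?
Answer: 180/7 ≈ 25.714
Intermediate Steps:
v(x) = 2*x/7 (v(x) = (x + x)/7 = (2*x)/7 = 2*x/7)
v(6)*(14 + E(1, 5)) = ((2/7)*6)*(14 + 1) = (12/7)*15 = 180/7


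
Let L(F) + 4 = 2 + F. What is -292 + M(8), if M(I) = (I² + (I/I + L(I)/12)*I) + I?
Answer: -208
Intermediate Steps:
L(F) = -2 + F (L(F) = -4 + (2 + F) = -2 + F)
M(I) = I + I² + I*(⅚ + I/12) (M(I) = (I² + (I/I + (-2 + I)/12)*I) + I = (I² + (1 + (-2 + I)*(1/12))*I) + I = (I² + (1 + (-⅙ + I/12))*I) + I = (I² + (⅚ + I/12)*I) + I = (I² + I*(⅚ + I/12)) + I = I + I² + I*(⅚ + I/12))
-292 + M(8) = -292 + (1/12)*8*(22 + 13*8) = -292 + (1/12)*8*(22 + 104) = -292 + (1/12)*8*126 = -292 + 84 = -208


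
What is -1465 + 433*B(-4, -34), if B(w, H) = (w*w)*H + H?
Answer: -251739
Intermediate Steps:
B(w, H) = H + H*w² (B(w, H) = w²*H + H = H*w² + H = H + H*w²)
-1465 + 433*B(-4, -34) = -1465 + 433*(-34*(1 + (-4)²)) = -1465 + 433*(-34*(1 + 16)) = -1465 + 433*(-34*17) = -1465 + 433*(-578) = -1465 - 250274 = -251739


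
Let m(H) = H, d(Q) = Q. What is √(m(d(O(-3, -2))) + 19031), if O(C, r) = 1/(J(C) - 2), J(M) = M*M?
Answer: 3*√103614/7 ≈ 137.95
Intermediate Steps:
J(M) = M²
O(C, r) = 1/(-2 + C²) (O(C, r) = 1/(C² - 2) = 1/(-2 + C²))
√(m(d(O(-3, -2))) + 19031) = √(1/(-2 + (-3)²) + 19031) = √(1/(-2 + 9) + 19031) = √(1/7 + 19031) = √(⅐ + 19031) = √(133218/7) = 3*√103614/7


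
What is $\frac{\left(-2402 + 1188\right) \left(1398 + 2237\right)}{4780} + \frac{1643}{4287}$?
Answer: $- \frac{1891020589}{2049186} \approx -922.82$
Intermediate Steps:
$\frac{\left(-2402 + 1188\right) \left(1398 + 2237\right)}{4780} + \frac{1643}{4287} = \left(-1214\right) 3635 \cdot \frac{1}{4780} + 1643 \cdot \frac{1}{4287} = \left(-4412890\right) \frac{1}{4780} + \frac{1643}{4287} = - \frac{441289}{478} + \frac{1643}{4287} = - \frac{1891020589}{2049186}$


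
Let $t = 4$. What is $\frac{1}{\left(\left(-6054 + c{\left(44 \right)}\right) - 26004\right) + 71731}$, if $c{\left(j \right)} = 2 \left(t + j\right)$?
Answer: $\frac{1}{39769} \approx 2.5145 \cdot 10^{-5}$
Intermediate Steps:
$c{\left(j \right)} = 8 + 2 j$ ($c{\left(j \right)} = 2 \left(4 + j\right) = 8 + 2 j$)
$\frac{1}{\left(\left(-6054 + c{\left(44 \right)}\right) - 26004\right) + 71731} = \frac{1}{\left(\left(-6054 + \left(8 + 2 \cdot 44\right)\right) - 26004\right) + 71731} = \frac{1}{\left(\left(-6054 + \left(8 + 88\right)\right) - 26004\right) + 71731} = \frac{1}{\left(\left(-6054 + 96\right) - 26004\right) + 71731} = \frac{1}{\left(-5958 - 26004\right) + 71731} = \frac{1}{-31962 + 71731} = \frac{1}{39769}$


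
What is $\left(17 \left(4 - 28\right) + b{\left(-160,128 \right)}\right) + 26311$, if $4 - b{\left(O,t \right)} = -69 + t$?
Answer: $25848$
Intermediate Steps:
$b{\left(O,t \right)} = 73 - t$ ($b{\left(O,t \right)} = 4 - \left(-69 + t\right) = 73 - t$)
$\left(17 \left(4 - 28\right) + b{\left(-160,128 \right)}\right) + 26311 = \left(17 \left(4 - 28\right) + \left(73 - 128\right)\right) + 26311 = \left(17 \left(-24\right) + \left(73 - 128\right)\right) + 26311 = \left(-408 - 55\right) + 26311 = -463 + 26311 = 25848$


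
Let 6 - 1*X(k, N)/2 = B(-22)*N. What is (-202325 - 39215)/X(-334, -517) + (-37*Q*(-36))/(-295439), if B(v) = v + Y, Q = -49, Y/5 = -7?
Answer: 37603159114/8704519257 ≈ 4.3200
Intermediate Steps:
Y = -35 (Y = 5*(-7) = -35)
B(v) = -35 + v (B(v) = v - 35 = -35 + v)
X(k, N) = 12 + 114*N (X(k, N) = 12 - 2*(-35 - 22)*N = 12 - (-114)*N = 12 + 114*N)
(-202325 - 39215)/X(-334, -517) + (-37*Q*(-36))/(-295439) = (-202325 - 39215)/(12 + 114*(-517)) + (-37*(-49)*(-36))/(-295439) = -241540/(12 - 58938) + (1813*(-36))*(-1/295439) = -241540/(-58926) - 65268*(-1/295439) = -241540*(-1/58926) + 65268/295439 = 120770/29463 + 65268/295439 = 37603159114/8704519257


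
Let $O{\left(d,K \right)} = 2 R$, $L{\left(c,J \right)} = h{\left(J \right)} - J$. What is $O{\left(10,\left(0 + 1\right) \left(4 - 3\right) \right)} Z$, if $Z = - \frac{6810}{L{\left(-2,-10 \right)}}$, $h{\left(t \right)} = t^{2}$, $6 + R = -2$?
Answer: $\frac{10896}{11} \approx 990.54$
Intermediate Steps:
$R = -8$ ($R = -6 - 2 = -8$)
$L{\left(c,J \right)} = J^{2} - J$
$O{\left(d,K \right)} = -16$ ($O{\left(d,K \right)} = 2 \left(-8\right) = -16$)
$Z = - \frac{681}{11}$ ($Z = - \frac{6810}{\left(-10\right) \left(-1 - 10\right)} = - \frac{6810}{\left(-10\right) \left(-11\right)} = - \frac{6810}{110} = \left(-6810\right) \frac{1}{110} = - \frac{681}{11} \approx -61.909$)
$O{\left(10,\left(0 + 1\right) \left(4 - 3\right) \right)} Z = \left(-16\right) \left(- \frac{681}{11}\right) = \frac{10896}{11}$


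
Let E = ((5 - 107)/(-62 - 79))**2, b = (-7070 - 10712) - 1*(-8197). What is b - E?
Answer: -21174421/2209 ≈ -9585.5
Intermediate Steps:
b = -9585 (b = -17782 + 8197 = -9585)
E = 1156/2209 (E = (-102/(-141))**2 = (-102*(-1/141))**2 = (34/47)**2 = 1156/2209 ≈ 0.52331)
b - E = -9585 - 1*1156/2209 = -9585 - 1156/2209 = -21174421/2209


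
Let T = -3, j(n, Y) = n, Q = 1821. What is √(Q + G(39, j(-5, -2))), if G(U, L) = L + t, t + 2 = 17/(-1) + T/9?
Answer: 7*√330/3 ≈ 42.387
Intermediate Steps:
t = -58/3 (t = -2 + (17/(-1) - 3/9) = -2 + (17*(-1) - 3*⅑) = -2 + (-17 - ⅓) = -2 - 52/3 = -58/3 ≈ -19.333)
G(U, L) = -58/3 + L (G(U, L) = L - 58/3 = -58/3 + L)
√(Q + G(39, j(-5, -2))) = √(1821 + (-58/3 - 5)) = √(1821 - 73/3) = √(5390/3) = 7*√330/3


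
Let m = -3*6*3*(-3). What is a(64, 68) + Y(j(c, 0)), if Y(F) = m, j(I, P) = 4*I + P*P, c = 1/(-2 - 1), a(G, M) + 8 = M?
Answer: 222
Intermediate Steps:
a(G, M) = -8 + M
c = -⅓ (c = 1/(-3) = -⅓ ≈ -0.33333)
j(I, P) = P² + 4*I (j(I, P) = 4*I + P² = P² + 4*I)
m = 162 (m = -54*(-3) = -3*(-54) = 162)
Y(F) = 162
a(64, 68) + Y(j(c, 0)) = (-8 + 68) + 162 = 60 + 162 = 222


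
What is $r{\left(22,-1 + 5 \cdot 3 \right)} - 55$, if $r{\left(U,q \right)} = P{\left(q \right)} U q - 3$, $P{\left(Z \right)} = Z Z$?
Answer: $60310$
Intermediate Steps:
$P{\left(Z \right)} = Z^{2}$
$r{\left(U,q \right)} = -3 + U q^{3}$ ($r{\left(U,q \right)} = q^{2} U q - 3 = U q^{2} q - 3 = U q^{3} - 3 = -3 + U q^{3}$)
$r{\left(22,-1 + 5 \cdot 3 \right)} - 55 = \left(-3 + 22 \left(-1 + 5 \cdot 3\right)^{3}\right) - 55 = \left(-3 + 22 \left(-1 + 15\right)^{3}\right) - 55 = \left(-3 + 22 \cdot 14^{3}\right) - 55 = \left(-3 + 22 \cdot 2744\right) - 55 = \left(-3 + 60368\right) - 55 = 60365 - 55 = 60310$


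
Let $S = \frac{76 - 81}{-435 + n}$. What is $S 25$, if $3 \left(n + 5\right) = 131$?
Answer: $\frac{375}{1189} \approx 0.31539$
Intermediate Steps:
$n = \frac{116}{3}$ ($n = -5 + \frac{1}{3} \cdot 131 = -5 + \frac{131}{3} = \frac{116}{3} \approx 38.667$)
$S = \frac{15}{1189}$ ($S = \frac{76 - 81}{-435 + \frac{116}{3}} = - \frac{5}{- \frac{1189}{3}} = \left(-5\right) \left(- \frac{3}{1189}\right) = \frac{15}{1189} \approx 0.012616$)
$S 25 = \frac{15}{1189} \cdot 25 = \frac{375}{1189}$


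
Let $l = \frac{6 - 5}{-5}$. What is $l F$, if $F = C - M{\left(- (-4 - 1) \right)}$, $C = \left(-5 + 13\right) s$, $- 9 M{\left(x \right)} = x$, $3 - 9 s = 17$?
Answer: $\frac{107}{45} \approx 2.3778$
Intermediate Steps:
$s = - \frac{14}{9}$ ($s = \frac{1}{3} - \frac{17}{9} = - \frac{14}{9} \approx -1.5556$)
$M{\left(x \right)} = - \frac{x}{9}$
$C = - \frac{112}{9}$ ($C = \left(-5 + 13\right) \left(- \frac{14}{9}\right) = 8 \left(- \frac{14}{9}\right) = - \frac{112}{9} \approx -12.444$)
$l = - \frac{1}{5}$ ($l = 1 \left(- \frac{1}{5}\right) = - \frac{1}{5} \approx -0.2$)
$F = - \frac{107}{9}$ ($F = - \frac{112}{9} - - \frac{\left(-1\right) \left(-4 - 1\right)}{9} = - \frac{112}{9} - - \frac{\left(-1\right) \left(-5\right)}{9} = - \frac{112}{9} - \left(- \frac{1}{9}\right) 5 = - \frac{112}{9} - - \frac{5}{9} = - \frac{112}{9} + \frac{5}{9} = - \frac{107}{9} \approx -11.889$)
$l F = \left(- \frac{1}{5}\right) \left(- \frac{107}{9}\right) = \frac{107}{45}$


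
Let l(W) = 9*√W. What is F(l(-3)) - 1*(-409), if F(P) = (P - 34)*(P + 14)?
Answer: -310 - 180*I*√3 ≈ -310.0 - 311.77*I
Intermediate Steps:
F(P) = (-34 + P)*(14 + P)
F(l(-3)) - 1*(-409) = (-476 + (9*√(-3))² - 180*√(-3)) - 1*(-409) = (-476 + (9*(I*√3))² - 180*I*√3) + 409 = (-476 + (9*I*√3)² - 180*I*√3) + 409 = (-476 - 243 - 180*I*√3) + 409 = (-719 - 180*I*√3) + 409 = -310 - 180*I*√3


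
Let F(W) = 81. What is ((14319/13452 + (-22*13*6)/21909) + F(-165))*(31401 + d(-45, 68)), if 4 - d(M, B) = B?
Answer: 84132674561671/32746652 ≈ 2.5692e+6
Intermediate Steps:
d(M, B) = 4 - B
((14319/13452 + (-22*13*6)/21909) + F(-165))*(31401 + d(-45, 68)) = ((14319/13452 + (-22*13*6)/21909) + 81)*(31401 + (4 - 1*68)) = ((14319*(1/13452) - 286*6*(1/21909)) + 81)*(31401 + (4 - 68)) = ((4773/4484 - 1716*1/21909) + 81)*(31401 - 64) = ((4773/4484 - 572/7303) + 81)*31337 = (32292371/32746652 + 81)*31337 = (2684771183/32746652)*31337 = 84132674561671/32746652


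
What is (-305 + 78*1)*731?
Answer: -165937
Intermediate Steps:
(-305 + 78*1)*731 = (-305 + 78)*731 = -227*731 = -165937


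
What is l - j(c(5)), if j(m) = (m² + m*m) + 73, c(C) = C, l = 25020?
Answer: 24897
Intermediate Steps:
j(m) = 73 + 2*m² (j(m) = (m² + m²) + 73 = 2*m² + 73 = 73 + 2*m²)
l - j(c(5)) = 25020 - (73 + 2*5²) = 25020 - (73 + 2*25) = 25020 - (73 + 50) = 25020 - 1*123 = 25020 - 123 = 24897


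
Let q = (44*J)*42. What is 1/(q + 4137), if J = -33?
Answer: -1/56847 ≈ -1.7591e-5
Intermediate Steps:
q = -60984 (q = (44*(-33))*42 = -1452*42 = -60984)
1/(q + 4137) = 1/(-60984 + 4137) = 1/(-56847) = -1/56847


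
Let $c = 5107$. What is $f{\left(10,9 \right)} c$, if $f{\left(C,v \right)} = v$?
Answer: $45963$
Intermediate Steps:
$f{\left(10,9 \right)} c = 9 \cdot 5107 = 45963$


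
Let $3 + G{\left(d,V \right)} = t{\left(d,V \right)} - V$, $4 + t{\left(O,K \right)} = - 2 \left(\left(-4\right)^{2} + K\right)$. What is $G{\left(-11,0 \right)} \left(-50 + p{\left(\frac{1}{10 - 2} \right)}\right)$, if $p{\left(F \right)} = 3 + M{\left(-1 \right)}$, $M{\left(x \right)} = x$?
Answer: $1872$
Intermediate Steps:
$t{\left(O,K \right)} = -36 - 2 K$ ($t{\left(O,K \right)} = -4 - 2 \left(\left(-4\right)^{2} + K\right) = -4 - 2 \left(16 + K\right) = -4 - \left(32 + 2 K\right) = -36 - 2 K$)
$p{\left(F \right)} = 2$ ($p{\left(F \right)} = 3 - 1 = 2$)
$G{\left(d,V \right)} = -39 - 3 V$ ($G{\left(d,V \right)} = -3 - \left(36 + 3 V\right) = -39 - 3 V$)
$G{\left(-11,0 \right)} \left(-50 + p{\left(\frac{1}{10 - 2} \right)}\right) = \left(-39 - 0\right) \left(-50 + 2\right) = \left(-39 + 0\right) \left(-48\right) = \left(-39\right) \left(-48\right) = 1872$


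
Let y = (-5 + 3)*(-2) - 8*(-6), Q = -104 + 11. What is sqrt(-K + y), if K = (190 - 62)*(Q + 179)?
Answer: 2*I*sqrt(2739) ≈ 104.67*I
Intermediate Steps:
Q = -93
y = 52 (y = -2*(-2) + 48 = 4 + 48 = 52)
K = 11008 (K = (190 - 62)*(-93 + 179) = 128*86 = 11008)
sqrt(-K + y) = sqrt(-1*11008 + 52) = sqrt(-11008 + 52) = sqrt(-10956) = 2*I*sqrt(2739)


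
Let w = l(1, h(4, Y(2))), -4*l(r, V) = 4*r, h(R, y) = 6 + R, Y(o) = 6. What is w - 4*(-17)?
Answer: 67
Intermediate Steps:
l(r, V) = -r
w = -1 (w = -1*1 = -1)
w - 4*(-17) = -1 - 4*(-17) = -1 + 68 = 67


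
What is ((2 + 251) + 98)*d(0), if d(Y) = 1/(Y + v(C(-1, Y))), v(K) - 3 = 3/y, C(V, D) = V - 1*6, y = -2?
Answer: 234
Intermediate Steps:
C(V, D) = -6 + V (C(V, D) = V - 6 = -6 + V)
v(K) = 3/2 (v(K) = 3 + 3/(-2) = 3 + 3*(-1/2) = 3 - 3/2 = 3/2)
d(Y) = 1/(3/2 + Y) (d(Y) = 1/(Y + 3/2) = 1/(3/2 + Y))
((2 + 251) + 98)*d(0) = ((2 + 251) + 98)*(2/(3 + 2*0)) = (253 + 98)*(2/(3 + 0)) = 351*(2/3) = 234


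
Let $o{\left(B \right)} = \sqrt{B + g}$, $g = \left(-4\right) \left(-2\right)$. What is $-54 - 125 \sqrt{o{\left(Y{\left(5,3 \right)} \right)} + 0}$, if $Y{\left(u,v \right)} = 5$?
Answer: $-54 - 125 \sqrt[4]{13} \approx -291.35$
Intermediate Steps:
$g = 8$
$o{\left(B \right)} = \sqrt{8 + B}$ ($o{\left(B \right)} = \sqrt{B + 8} = \sqrt{8 + B}$)
$-54 - 125 \sqrt{o{\left(Y{\left(5,3 \right)} \right)} + 0} = -54 - 125 \sqrt{\sqrt{8 + 5} + 0} = -54 - 125 \sqrt{\sqrt{13} + 0} = -54 - 125 \sqrt{\sqrt{13}} = -54 - 125 \sqrt[4]{13}$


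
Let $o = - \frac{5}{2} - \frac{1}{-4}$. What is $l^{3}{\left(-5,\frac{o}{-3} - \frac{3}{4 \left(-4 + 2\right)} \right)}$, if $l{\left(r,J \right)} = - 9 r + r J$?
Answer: $\frac{31255875}{512} \approx 61047.0$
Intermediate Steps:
$o = - \frac{9}{4}$ ($o = \left(-5\right) \frac{1}{2} - - \frac{1}{4} = - \frac{5}{2} + \frac{1}{4} = - \frac{9}{4} \approx -2.25$)
$l{\left(r,J \right)} = - 9 r + J r$
$l^{3}{\left(-5,\frac{o}{-3} - \frac{3}{4 \left(-4 + 2\right)} \right)} = \left(- 5 \left(-9 - \left(- \frac{3}{4} + 3 \frac{1}{4 \left(-4 + 2\right)}\right)\right)\right)^{3} = \left(- 5 \left(-9 - \left(- \frac{3}{4} + \frac{3}{4 \left(-2\right)}\right)\right)\right)^{3} = \left(- 5 \left(-9 + \left(\frac{3}{4} - \frac{3}{-8}\right)\right)\right)^{3} = \left(- 5 \left(-9 + \left(\frac{3}{4} - - \frac{3}{8}\right)\right)\right)^{3} = \left(- 5 \left(-9 + \left(\frac{3}{4} + \frac{3}{8}\right)\right)\right)^{3} = \left(- 5 \left(-9 + \frac{9}{8}\right)\right)^{3} = \left(\left(-5\right) \left(- \frac{63}{8}\right)\right)^{3} = \left(\frac{315}{8}\right)^{3} = \frac{31255875}{512}$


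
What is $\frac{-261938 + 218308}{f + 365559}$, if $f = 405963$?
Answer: $- \frac{21815}{385761} \approx -0.056551$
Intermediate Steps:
$\frac{-261938 + 218308}{f + 365559} = \frac{-261938 + 218308}{405963 + 365559} = - \frac{43630}{771522} = \left(-43630\right) \frac{1}{771522} = - \frac{21815}{385761}$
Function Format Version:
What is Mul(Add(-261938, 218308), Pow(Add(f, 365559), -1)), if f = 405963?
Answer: Rational(-21815, 385761) ≈ -0.056551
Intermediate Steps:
Mul(Add(-261938, 218308), Pow(Add(f, 365559), -1)) = Mul(Add(-261938, 218308), Pow(Add(405963, 365559), -1)) = Mul(-43630, Pow(771522, -1)) = Mul(-43630, Rational(1, 771522)) = Rational(-21815, 385761)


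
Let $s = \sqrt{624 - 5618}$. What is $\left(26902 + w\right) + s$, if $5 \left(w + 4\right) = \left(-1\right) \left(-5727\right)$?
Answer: $\frac{140217}{5} + i \sqrt{4994} \approx 28043.0 + 70.668 i$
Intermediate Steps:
$w = \frac{5707}{5}$ ($w = -4 + \frac{\left(-1\right) \left(-5727\right)}{5} = -4 + \frac{1}{5} \cdot 5727 = -4 + \frac{5727}{5} = \frac{5707}{5} \approx 1141.4$)
$s = i \sqrt{4994}$ ($s = \sqrt{-4994} = i \sqrt{4994} \approx 70.668 i$)
$\left(26902 + w\right) + s = \left(26902 + \frac{5707}{5}\right) + i \sqrt{4994} = \frac{140217}{5} + i \sqrt{4994}$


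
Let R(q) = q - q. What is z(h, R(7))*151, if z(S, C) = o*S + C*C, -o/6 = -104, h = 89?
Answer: 8385936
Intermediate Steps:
R(q) = 0
o = 624 (o = -6*(-104) = 624)
z(S, C) = C**2 + 624*S (z(S, C) = 624*S + C*C = 624*S + C**2 = C**2 + 624*S)
z(h, R(7))*151 = (0**2 + 624*89)*151 = (0 + 55536)*151 = 55536*151 = 8385936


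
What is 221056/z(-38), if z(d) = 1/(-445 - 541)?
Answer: -217961216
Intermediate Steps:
z(d) = -1/986 (z(d) = 1/(-986) = -1/986)
221056/z(-38) = 221056/(-1/986) = 221056*(-986) = -217961216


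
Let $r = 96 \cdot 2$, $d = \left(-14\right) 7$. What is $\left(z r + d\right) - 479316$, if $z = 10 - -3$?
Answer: $-476918$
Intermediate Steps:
$d = -98$
$r = 192$
$z = 13$ ($z = 10 + 3 = 13$)
$\left(z r + d\right) - 479316 = \left(13 \cdot 192 - 98\right) - 479316 = \left(2496 - 98\right) - 479316 = 2398 - 479316 = -476918$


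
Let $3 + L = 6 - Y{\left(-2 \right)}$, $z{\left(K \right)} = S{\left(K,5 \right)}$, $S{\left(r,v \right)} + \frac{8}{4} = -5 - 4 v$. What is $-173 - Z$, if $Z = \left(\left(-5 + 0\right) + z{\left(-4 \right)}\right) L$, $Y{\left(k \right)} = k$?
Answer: $-13$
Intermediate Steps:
$S{\left(r,v \right)} = -7 - 4 v$ ($S{\left(r,v \right)} = -2 - \left(5 + 4 v\right) = -7 - 4 v$)
$z{\left(K \right)} = -27$ ($z{\left(K \right)} = -7 - 20 = -27$)
$L = 5$ ($L = -3 + \left(6 - -2\right) = -3 + \left(6 + 2\right) = -3 + 8 = 5$)
$Z = -160$ ($Z = \left(\left(-5 + 0\right) - 27\right) 5 = \left(-5 - 27\right) 5 = \left(-32\right) 5 = -160$)
$-173 - Z = -173 - -160 = -173 + 160 = -13$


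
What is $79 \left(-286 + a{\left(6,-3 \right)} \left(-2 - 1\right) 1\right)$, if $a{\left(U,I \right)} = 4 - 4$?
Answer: $-22594$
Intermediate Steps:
$a{\left(U,I \right)} = 0$
$79 \left(-286 + a{\left(6,-3 \right)} \left(-2 - 1\right) 1\right) = 79 \left(-286 + 0 \left(-2 - 1\right) 1\right) = 79 \left(-286 + 0 \left(-3\right) 1\right) = 79 \left(-286 + 0 \cdot 1\right) = 79 \left(-286 + 0\right) = 79 \left(-286\right) = -22594$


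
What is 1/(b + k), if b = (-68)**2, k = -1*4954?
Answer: -1/330 ≈ -0.0030303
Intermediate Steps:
k = -4954
b = 4624
1/(b + k) = 1/(4624 - 4954) = 1/(-330) = -1/330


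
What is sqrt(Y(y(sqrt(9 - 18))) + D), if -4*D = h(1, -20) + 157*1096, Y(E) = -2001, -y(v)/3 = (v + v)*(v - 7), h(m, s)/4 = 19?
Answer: I*sqrt(45038) ≈ 212.22*I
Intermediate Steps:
h(m, s) = 76 (h(m, s) = 4*19 = 76)
y(v) = -6*v*(-7 + v) (y(v) = -3*(v + v)*(v - 7) = -3*2*v*(-7 + v) = -6*v*(-7 + v))
D = -43037 (D = -(76 + 157*1096)/4 = -(76 + 172072)/4 = -1/4*172148 = -43037)
sqrt(Y(y(sqrt(9 - 18))) + D) = sqrt(-2001 - 43037) = sqrt(-45038) = I*sqrt(45038)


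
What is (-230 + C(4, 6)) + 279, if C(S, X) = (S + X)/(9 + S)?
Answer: 647/13 ≈ 49.769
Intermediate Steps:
C(S, X) = (S + X)/(9 + S)
(-230 + C(4, 6)) + 279 = (-230 + (4 + 6)/(9 + 4)) + 279 = (-230 + 10/13) + 279 = -2980/13 + 279 = 647/13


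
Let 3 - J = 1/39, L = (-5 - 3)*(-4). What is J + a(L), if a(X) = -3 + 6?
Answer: 233/39 ≈ 5.9744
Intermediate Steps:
L = 32 (L = -8*(-4) = 32)
a(X) = 3
J = 116/39 (J = 3 - 1/39 = 116/39 ≈ 2.9744)
J + a(L) = 116/39 + 3 = 233/39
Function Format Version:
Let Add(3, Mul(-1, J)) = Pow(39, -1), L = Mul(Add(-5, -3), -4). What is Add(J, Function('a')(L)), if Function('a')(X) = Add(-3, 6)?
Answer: Rational(233, 39) ≈ 5.9744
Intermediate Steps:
L = 32 (L = Mul(-8, -4) = 32)
Function('a')(X) = 3
J = Rational(116, 39) (J = Add(3, Mul(-1, Pow(39, -1))) = Add(3, Mul(-1, Rational(1, 39))) = Add(3, Rational(-1, 39)) = Rational(116, 39) ≈ 2.9744)
Add(J, Function('a')(L)) = Add(Rational(116, 39), 3) = Rational(233, 39)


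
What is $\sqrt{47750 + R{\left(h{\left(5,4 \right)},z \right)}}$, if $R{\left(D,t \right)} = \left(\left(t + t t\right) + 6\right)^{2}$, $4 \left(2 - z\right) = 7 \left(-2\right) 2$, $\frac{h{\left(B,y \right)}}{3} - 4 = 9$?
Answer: $\sqrt{56966} \approx 238.68$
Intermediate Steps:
$h{\left(B,y \right)} = 39$ ($h{\left(B,y \right)} = 12 + 3 \cdot 9 = 12 + 27 = 39$)
$z = 9$ ($z = 2 - \frac{7 \left(-2\right) 2}{4} = 2 - \frac{\left(-14\right) 2}{4} = 2 - -7 = 2 + 7 = 9$)
$R{\left(D,t \right)} = \left(6 + t + t^{2}\right)^{2}$ ($R{\left(D,t \right)} = \left(\left(t + t^{2}\right) + 6\right)^{2} = \left(6 + t + t^{2}\right)^{2}$)
$\sqrt{47750 + R{\left(h{\left(5,4 \right)},z \right)}} = \sqrt{47750 + \left(6 + 9 + 9^{2}\right)^{2}} = \sqrt{47750 + \left(6 + 9 + 81\right)^{2}} = \sqrt{47750 + 96^{2}} = \sqrt{47750 + 9216} = \sqrt{56966}$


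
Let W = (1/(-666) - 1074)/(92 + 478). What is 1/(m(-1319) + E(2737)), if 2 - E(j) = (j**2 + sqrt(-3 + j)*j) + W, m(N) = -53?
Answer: -43182780554387052/323373567031101865744033 + 15777309984912*sqrt(2734)/323373567031101865744033 ≈ -1.3099e-7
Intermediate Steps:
W = -143057/75924 (W = (-1/666 - 1074)/570 = -715285/666*1/570 = -143057/75924 ≈ -1.8842)
E(j) = 294905/75924 - j**2 - j*sqrt(-3 + j) (E(j) = 2 - ((j**2 + sqrt(-3 + j)*j) - 143057/75924) = 2 - ((j**2 + j*sqrt(-3 + j)) - 143057/75924) = 2 - (-143057/75924 + j**2 + j*sqrt(-3 + j)) = 2 + (143057/75924 - j**2 - j*sqrt(-3 + j)) = 294905/75924 - j**2 - j*sqrt(-3 + j))
1/(m(-1319) + E(2737)) = 1/(-53 + (294905/75924 - 1*2737**2 - 1*2737*sqrt(-3 + 2737))) = 1/(-53 + (294905/75924 - 1*7491169 - 1*2737*sqrt(2734))) = 1/(-53 + (294905/75924 - 7491169 - 2737*sqrt(2734))) = 1/(-53 + (-568759220251/75924 - 2737*sqrt(2734))) = 1/(-568763244223/75924 - 2737*sqrt(2734))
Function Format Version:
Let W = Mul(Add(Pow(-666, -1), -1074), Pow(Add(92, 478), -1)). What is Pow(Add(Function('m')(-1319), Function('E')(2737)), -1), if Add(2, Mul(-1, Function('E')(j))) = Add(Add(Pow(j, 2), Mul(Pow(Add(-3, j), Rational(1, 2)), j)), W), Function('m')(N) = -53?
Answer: Add(Rational(-43182780554387052, 323373567031101865744033), Mul(Rational(15777309984912, 323373567031101865744033), Pow(2734, Rational(1, 2)))) ≈ -1.3099e-7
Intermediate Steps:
W = Rational(-143057, 75924) (W = Mul(Add(Rational(-1, 666), -1074), Pow(570, -1)) = Mul(Rational(-715285, 666), Rational(1, 570)) = Rational(-143057, 75924) ≈ -1.8842)
Function('E')(j) = Add(Rational(294905, 75924), Mul(-1, Pow(j, 2)), Mul(-1, j, Pow(Add(-3, j), Rational(1, 2)))) (Function('E')(j) = Add(2, Mul(-1, Add(Add(Pow(j, 2), Mul(Pow(Add(-3, j), Rational(1, 2)), j)), Rational(-143057, 75924)))) = Add(2, Mul(-1, Add(Add(Pow(j, 2), Mul(j, Pow(Add(-3, j), Rational(1, 2)))), Rational(-143057, 75924)))) = Add(2, Mul(-1, Add(Rational(-143057, 75924), Pow(j, 2), Mul(j, Pow(Add(-3, j), Rational(1, 2)))))) = Add(2, Add(Rational(143057, 75924), Mul(-1, Pow(j, 2)), Mul(-1, j, Pow(Add(-3, j), Rational(1, 2))))) = Add(Rational(294905, 75924), Mul(-1, Pow(j, 2)), Mul(-1, j, Pow(Add(-3, j), Rational(1, 2)))))
Pow(Add(Function('m')(-1319), Function('E')(2737)), -1) = Pow(Add(-53, Add(Rational(294905, 75924), Mul(-1, Pow(2737, 2)), Mul(-1, 2737, Pow(Add(-3, 2737), Rational(1, 2))))), -1) = Pow(Add(-53, Add(Rational(294905, 75924), Mul(-1, 7491169), Mul(-1, 2737, Pow(2734, Rational(1, 2))))), -1) = Pow(Add(-53, Add(Rational(294905, 75924), -7491169, Mul(-2737, Pow(2734, Rational(1, 2))))), -1) = Pow(Add(-53, Add(Rational(-568759220251, 75924), Mul(-2737, Pow(2734, Rational(1, 2))))), -1) = Pow(Add(Rational(-568763244223, 75924), Mul(-2737, Pow(2734, Rational(1, 2)))), -1)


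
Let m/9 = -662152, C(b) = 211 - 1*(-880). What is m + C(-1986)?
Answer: -5958277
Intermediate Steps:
C(b) = 1091 (C(b) = 211 + 880 = 1091)
m = -5959368 (m = 9*(-662152) = -5959368)
m + C(-1986) = -5959368 + 1091 = -5958277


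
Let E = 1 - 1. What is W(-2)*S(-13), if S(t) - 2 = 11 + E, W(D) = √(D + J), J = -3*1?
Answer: 13*I*√5 ≈ 29.069*I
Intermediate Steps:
E = 0
J = -3
W(D) = √(-3 + D) (W(D) = √(D - 3) = √(-3 + D))
S(t) = 13 (S(t) = 2 + (11 + 0) = 2 + 11 = 13)
W(-2)*S(-13) = √(-3 - 2)*13 = √(-5)*13 = (I*√5)*13 = 13*I*√5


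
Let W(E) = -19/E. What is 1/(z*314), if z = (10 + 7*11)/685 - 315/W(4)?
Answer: 13015/271532442 ≈ 4.7932e-5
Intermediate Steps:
z = 864753/13015 (z = (10 + 7*11)/685 - 315/((-19/4)) = (10 + 77)*(1/685) - 315/((-19*¼)) = 87*(1/685) - 315/(-19/4) = 87/685 - 315*(-4/19) = 87/685 + 1260/19 = 864753/13015 ≈ 66.443)
1/(z*314) = 1/((864753/13015)*314) = 1/(271532442/13015) = 13015/271532442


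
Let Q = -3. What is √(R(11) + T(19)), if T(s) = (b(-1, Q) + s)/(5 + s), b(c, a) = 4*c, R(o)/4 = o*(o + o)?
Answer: 3*√1722/4 ≈ 31.123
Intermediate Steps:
R(o) = 8*o² (R(o) = 4*(o*(o + o)) = 4*(o*(2*o)) = 4*(2*o²) = 8*o²)
T(s) = (-4 + s)/(5 + s) (T(s) = (4*(-1) + s)/(5 + s) = (-4 + s)/(5 + s))
√(R(11) + T(19)) = √(8*11² + (-4 + 19)/(5 + 19)) = √(8*121 + 15/24) = √(968 + (1/24)*15) = √(968 + 5/8) = √(7749/8) = 3*√1722/4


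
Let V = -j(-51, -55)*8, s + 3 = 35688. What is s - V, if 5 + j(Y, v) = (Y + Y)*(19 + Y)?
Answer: 61757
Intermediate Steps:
j(Y, v) = -5 + 2*Y*(19 + Y) (j(Y, v) = -5 + (Y + Y)*(19 + Y) = -5 + (2*Y)*(19 + Y) = -5 + 2*Y*(19 + Y))
s = 35685 (s = -3 + 35688 = 35685)
V = -26072 (V = -(-5 + 2*(-51)² + 38*(-51))*8 = -(-5 + 2*2601 - 1938)*8 = -(-5 + 5202 - 1938)*8 = -1*3259*8 = -3259*8 = -26072)
s - V = 35685 - 1*(-26072) = 35685 + 26072 = 61757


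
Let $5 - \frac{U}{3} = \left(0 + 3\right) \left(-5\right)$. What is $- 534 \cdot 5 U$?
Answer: $-160200$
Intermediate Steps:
$U = 60$ ($U = 15 - 3 \left(0 + 3\right) \left(-5\right) = 15 - 3 \cdot 3 \left(-5\right) = 15 - -45 = 15 + 45 = 60$)
$- 534 \cdot 5 U = - 534 \cdot 5 \cdot 60 = \left(-534\right) 300 = -160200$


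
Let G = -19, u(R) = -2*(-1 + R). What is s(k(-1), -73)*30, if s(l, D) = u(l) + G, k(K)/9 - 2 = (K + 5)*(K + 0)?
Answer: 570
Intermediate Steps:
k(K) = 18 + 9*K*(5 + K) (k(K) = 18 + 9*((K + 5)*(K + 0)) = 18 + 9*((5 + K)*K) = 18 + 9*(K*(5 + K)) = 18 + 9*K*(5 + K))
u(R) = 2 - 2*R
s(l, D) = -17 - 2*l (s(l, D) = (2 - 2*l) - 19 = -17 - 2*l)
s(k(-1), -73)*30 = (-17 - 2*(18 + 9*(-1)**2 + 45*(-1)))*30 = (-17 - 2*(18 + 9*1 - 45))*30 = (-17 - 2*(18 + 9 - 45))*30 = (-17 - 2*(-18))*30 = (-17 + 36)*30 = 19*30 = 570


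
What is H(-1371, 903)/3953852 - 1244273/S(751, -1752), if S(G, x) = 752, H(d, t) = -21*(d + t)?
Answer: -175702282105/106189168 ≈ -1654.6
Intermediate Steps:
H(d, t) = -21*d - 21*t
H(-1371, 903)/3953852 - 1244273/S(751, -1752) = (-21*(-1371) - 21*903)/3953852 - 1244273/752 = (28791 - 18963)*(1/3953852) - 1244273*1/752 = 9828*(1/3953852) - 1244273/752 = 351/141209 - 1244273/752 = -175702282105/106189168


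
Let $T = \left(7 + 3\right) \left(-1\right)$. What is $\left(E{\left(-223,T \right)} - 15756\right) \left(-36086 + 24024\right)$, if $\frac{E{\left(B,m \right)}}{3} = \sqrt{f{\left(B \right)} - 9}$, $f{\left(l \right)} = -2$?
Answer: $190048872 - 36186 i \sqrt{11} \approx 1.9005 \cdot 10^{8} - 1.2002 \cdot 10^{5} i$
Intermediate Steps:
$T = -10$ ($T = 10 \left(-1\right) = -10$)
$E{\left(B,m \right)} = 3 i \sqrt{11}$ ($E{\left(B,m \right)} = 3 \sqrt{-2 - 9} = 3 \sqrt{-11} = 3 i \sqrt{11}$)
$\left(E{\left(-223,T \right)} - 15756\right) \left(-36086 + 24024\right) = \left(3 i \sqrt{11} - 15756\right) \left(-36086 + 24024\right) = \left(-15756 + 3 i \sqrt{11}\right) \left(-12062\right) = 190048872 - 36186 i \sqrt{11}$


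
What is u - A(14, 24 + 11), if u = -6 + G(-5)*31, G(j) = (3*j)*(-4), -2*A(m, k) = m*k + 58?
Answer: 2128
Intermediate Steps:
A(m, k) = -29 - k*m/2 (A(m, k) = -(m*k + 58)/2 = -(k*m + 58)/2 = -(58 + k*m)/2 = -29 - k*m/2)
G(j) = -12*j
u = 1854 (u = -6 - 12*(-5)*31 = -6 + 60*31 = -6 + 1860 = 1854)
u - A(14, 24 + 11) = 1854 - (-29 - ½*(24 + 11)*14) = 1854 - (-29 - ½*35*14) = 1854 - (-29 - 245) = 1854 - 1*(-274) = 1854 + 274 = 2128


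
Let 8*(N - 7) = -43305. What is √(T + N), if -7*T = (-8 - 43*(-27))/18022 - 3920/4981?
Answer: 5*I*√341533180514099806330/1256746148 ≈ 73.526*I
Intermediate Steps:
N = -43249/8 (N = 7 + (⅛)*(-43305) = 7 - 43305/8 = -43249/8 ≈ -5406.1)
T = 64903147/628373074 (T = -((-8 - 43*(-27))/18022 - 3920/4981)/7 = -((-8 + 1161)*(1/18022) - 3920*1/4981)/7 = -(1153*(1/18022) - 3920/4981)/7 = -(1153/18022 - 3920/4981)/7 = -⅐*(-64903147/89767582) = 64903147/628373074 ≈ 0.10329)
√(T + N) = √(64903147/628373074 - 43249/8) = √(-13587993926125/2513492296) = 5*I*√341533180514099806330/1256746148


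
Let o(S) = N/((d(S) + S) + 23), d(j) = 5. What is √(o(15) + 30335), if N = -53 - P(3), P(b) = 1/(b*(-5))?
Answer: √12619606245/645 ≈ 174.17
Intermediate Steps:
P(b) = -1/(5*b) (P(b) = 1/(-5*b) = -1/(5*b))
N = -794/15 (N = -53 - (-1)/(5*3) = -53 - 1*(-1/15) = -53 + 1/15 = -794/15 ≈ -52.933)
o(S) = -794/(15*(28 + S)) (o(S) = -794/(15*((5 + S) + 23)) = -794/(15*(28 + S)))
√(o(15) + 30335) = √(-794/(420 + 15*15) + 30335) = √(-794/(420 + 225) + 30335) = √(-794/645 + 30335) = √(19565281/645) = √12619606245/645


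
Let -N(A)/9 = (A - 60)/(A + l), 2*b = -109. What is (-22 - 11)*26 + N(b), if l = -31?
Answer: -16531/19 ≈ -870.05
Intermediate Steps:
b = -109/2 (b = (½)*(-109) = -109/2 ≈ -54.500)
N(A) = -9*(-60 + A)/(-31 + A) (N(A) = -9*(A - 60)/(A - 31) = -9*(-60 + A)/(-31 + A))
(-22 - 11)*26 + N(b) = (-22 - 11)*26 + 9*(60 - 1*(-109/2))/(-31 - 109/2) = -33*26 + 9*(60 + 109/2)/(-171/2) = -858 + 9*(-2/171)*(229/2) = -858 - 229/19 = -16531/19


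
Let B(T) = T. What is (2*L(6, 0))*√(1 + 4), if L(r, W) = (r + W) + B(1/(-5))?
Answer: 58*√5/5 ≈ 25.938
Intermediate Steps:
L(r, W) = -⅕ + W + r (L(r, W) = (r + W) + 1/(-5) = (W + r) - ⅕ = -⅕ + W + r)
(2*L(6, 0))*√(1 + 4) = (2*(-⅕ + 0 + 6))*√(1 + 4) = (2*(29/5))*√5 = 58*√5/5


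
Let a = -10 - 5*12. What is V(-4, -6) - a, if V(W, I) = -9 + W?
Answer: 57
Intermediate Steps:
a = -70 (a = -10 - 60 = -70)
V(-4, -6) - a = (-9 - 4) - 1*(-70) = -13 + 70 = 57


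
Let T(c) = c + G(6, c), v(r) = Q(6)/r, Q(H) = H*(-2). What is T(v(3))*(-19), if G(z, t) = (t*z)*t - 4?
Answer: -1672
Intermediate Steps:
Q(H) = -2*H
G(z, t) = -4 + z*t² (G(z, t) = z*t² - 4 = -4 + z*t²)
v(r) = -12/r (v(r) = (-2*6)/r = -12/r)
T(c) = -4 + c + 6*c² (T(c) = c + (-4 + 6*c²) = -4 + c + 6*c²)
T(v(3))*(-19) = (-4 - 12/3 + 6*(-12/3)²)*(-19) = (-4 - 12*⅓ + 6*(-12*⅓)²)*(-19) = (-4 - 4 + 6*(-4)²)*(-19) = (-4 - 4 + 6*16)*(-19) = (-4 - 4 + 96)*(-19) = 88*(-19) = -1672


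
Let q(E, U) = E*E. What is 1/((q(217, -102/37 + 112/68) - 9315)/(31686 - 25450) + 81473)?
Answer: 3118/254051701 ≈ 1.2273e-5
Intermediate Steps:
q(E, U) = E²
1/((q(217, -102/37 + 112/68) - 9315)/(31686 - 25450) + 81473) = 1/((217² - 9315)/(31686 - 25450) + 81473) = 1/((47089 - 9315)/6236 + 81473) = 1/(37774*(1/6236) + 81473) = 1/(18887/3118 + 81473) = 1/(254051701/3118) = 3118/254051701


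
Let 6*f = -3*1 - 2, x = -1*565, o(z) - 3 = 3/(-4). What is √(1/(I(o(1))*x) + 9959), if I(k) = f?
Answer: √3179162453/565 ≈ 99.795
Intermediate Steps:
o(z) = 9/4 (o(z) = 3 + 3/(-4) = 3 + 3*(-¼) = 3 - ¾ = 9/4)
x = -565
f = -⅚ (f = (-3*1 - 2)/6 = (-3 - 2)/6 = (⅙)*(-5) = -⅚ ≈ -0.83333)
I(k) = -⅚
√(1/(I(o(1))*x) + 9959) = √(1/(-⅚*(-565)) + 9959) = √(1/(2825/6) + 9959) = √(6/2825 + 9959) = √(28134181/2825) = √3179162453/565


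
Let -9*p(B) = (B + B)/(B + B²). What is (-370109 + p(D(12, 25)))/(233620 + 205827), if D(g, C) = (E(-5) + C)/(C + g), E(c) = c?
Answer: -189865991/225436311 ≈ -0.84222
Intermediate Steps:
D(g, C) = (-5 + C)/(C + g)
p(B) = -2*B/(9*(B + B²)) (p(B) = -(B + B)/(9*(B + B²)) = -2*B/(9*(B + B²)))
(-370109 + p(D(12, 25)))/(233620 + 205827) = (-370109 - 2/(9 + 9*((-5 + 25)/(25 + 12))))/(233620 + 205827) = (-370109 - 2/(9 + 9*(20/37)))/439447 = (-370109 - 2/(9 + 9*((1/37)*20)))*(1/439447) = (-370109 - 2/(9 + 9*(20/37)))*(1/439447) = (-370109 - 2/(9 + 180/37))*(1/439447) = (-370109 - 2/513/37)*(1/439447) = (-370109 - 2*37/513)*(1/439447) = (-370109 - 74/513)*(1/439447) = -189865991/513*1/439447 = -189865991/225436311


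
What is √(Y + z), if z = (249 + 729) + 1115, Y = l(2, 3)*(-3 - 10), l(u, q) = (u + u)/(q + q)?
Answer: 13*√111/3 ≈ 45.654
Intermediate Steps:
l(u, q) = u/q (l(u, q) = (2*u)/((2*q)) = (2*u)*(1/(2*q)) = u/q)
Y = -26/3 (Y = (2/3)*(-3 - 10) = (2*(⅓))*(-13) = (⅔)*(-13) = -26/3 ≈ -8.6667)
z = 2093 (z = 978 + 1115 = 2093)
√(Y + z) = √(-26/3 + 2093) = √(6253/3) = 13*√111/3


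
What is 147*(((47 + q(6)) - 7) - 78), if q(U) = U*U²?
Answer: 26166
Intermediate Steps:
q(U) = U³
147*(((47 + q(6)) - 7) - 78) = 147*(((47 + 6³) - 7) - 78) = 147*(((47 + 216) - 7) - 78) = 147*((263 - 7) - 78) = 147*(256 - 78) = 147*178 = 26166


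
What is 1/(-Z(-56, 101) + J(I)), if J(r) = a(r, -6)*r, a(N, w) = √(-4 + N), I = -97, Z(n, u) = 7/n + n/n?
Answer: -56/60819825 + 6208*I*√101/60819825 ≈ -9.2075e-7 + 0.0010258*I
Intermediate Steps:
Z(n, u) = 1 + 7/n (Z(n, u) = 7/n + 1 = 1 + 7/n)
J(r) = r*√(-4 + r) (J(r) = √(-4 + r)*r = r*√(-4 + r))
1/(-Z(-56, 101) + J(I)) = 1/(-(7 - 56)/(-56) - 97*√(-4 - 97)) = 1/(-(-1)*(-49)/56 - 97*I*√101) = 1/(-1*7/8 - 97*I*√101) = 1/(-7/8 - 97*I*√101)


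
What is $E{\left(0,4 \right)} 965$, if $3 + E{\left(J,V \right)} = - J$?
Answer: $-2895$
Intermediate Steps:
$E{\left(J,V \right)} = -3 - J$
$E{\left(0,4 \right)} 965 = \left(-3 - 0\right) 965 = \left(-3 + 0\right) 965 = \left(-3\right) 965 = -2895$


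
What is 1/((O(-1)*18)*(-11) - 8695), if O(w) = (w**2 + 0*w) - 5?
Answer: -1/7903 ≈ -0.00012653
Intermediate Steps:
O(w) = -5 + w**2 (O(w) = (w**2 + 0) - 5 = w**2 - 5 = -5 + w**2)
1/((O(-1)*18)*(-11) - 8695) = 1/(((-5 + (-1)**2)*18)*(-11) - 8695) = 1/(((-5 + 1)*18)*(-11) - 8695) = 1/(-4*18*(-11) - 8695) = 1/(-72*(-11) - 8695) = 1/(792 - 8695) = 1/(-7903) = -1/7903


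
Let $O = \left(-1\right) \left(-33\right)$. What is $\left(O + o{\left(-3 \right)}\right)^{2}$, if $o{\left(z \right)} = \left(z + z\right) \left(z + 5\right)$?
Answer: $441$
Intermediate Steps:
$O = 33$
$o{\left(z \right)} = 2 z \left(5 + z\right)$
$\left(O + o{\left(-3 \right)}\right)^{2} = \left(33 + 2 \left(-3\right) \left(5 - 3\right)\right)^{2} = \left(33 + 2 \left(-3\right) 2\right)^{2} = \left(33 - 12\right)^{2} = 21^{2} = 441$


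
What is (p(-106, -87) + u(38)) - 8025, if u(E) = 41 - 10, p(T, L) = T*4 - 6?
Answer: -8424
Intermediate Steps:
p(T, L) = -6 + 4*T (p(T, L) = 4*T - 6 = -6 + 4*T)
u(E) = 31
(p(-106, -87) + u(38)) - 8025 = ((-6 + 4*(-106)) + 31) - 8025 = ((-6 - 424) + 31) - 8025 = (-430 + 31) - 8025 = -399 - 8025 = -8424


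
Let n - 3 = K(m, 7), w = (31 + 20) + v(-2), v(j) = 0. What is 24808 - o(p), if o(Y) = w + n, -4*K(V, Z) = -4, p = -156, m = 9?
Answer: 24753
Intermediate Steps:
w = 51 (w = (31 + 20) + 0 = 51 + 0 = 51)
K(V, Z) = 1 (K(V, Z) = -¼*(-4) = 1)
n = 4 (n = 3 + 1 = 4)
o(Y) = 55 (o(Y) = 51 + 4 = 55)
24808 - o(p) = 24808 - 1*55 = 24808 - 55 = 24753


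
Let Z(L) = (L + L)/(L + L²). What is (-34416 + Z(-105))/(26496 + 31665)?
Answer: -1789633/3024372 ≈ -0.59174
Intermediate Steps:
Z(L) = 2*L/(L + L²) (Z(L) = (2*L)/(L + L²) = 2*L/(L + L²))
(-34416 + Z(-105))/(26496 + 31665) = (-34416 + 2/(1 - 105))/(26496 + 31665) = (-34416 + 2/(-104))/58161 = (-34416 + 2*(-1/104))*(1/58161) = (-34416 - 1/52)*(1/58161) = -1789633/52*1/58161 = -1789633/3024372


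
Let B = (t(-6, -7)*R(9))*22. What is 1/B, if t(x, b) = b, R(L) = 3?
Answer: -1/462 ≈ -0.0021645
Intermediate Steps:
B = -462 (B = -7*3*22 = -21*22 = -462)
1/B = 1/(-462) = -1/462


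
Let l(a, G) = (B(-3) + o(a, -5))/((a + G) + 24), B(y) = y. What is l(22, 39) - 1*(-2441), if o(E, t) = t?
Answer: 207477/85 ≈ 2440.9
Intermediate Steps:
l(a, G) = -8/(24 + G + a) (l(a, G) = (-3 - 5)/((a + G) + 24) = -8/((G + a) + 24) = -8/(24 + G + a))
l(22, 39) - 1*(-2441) = -8/(24 + 39 + 22) - 1*(-2441) = -8/85 + 2441 = 207477/85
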